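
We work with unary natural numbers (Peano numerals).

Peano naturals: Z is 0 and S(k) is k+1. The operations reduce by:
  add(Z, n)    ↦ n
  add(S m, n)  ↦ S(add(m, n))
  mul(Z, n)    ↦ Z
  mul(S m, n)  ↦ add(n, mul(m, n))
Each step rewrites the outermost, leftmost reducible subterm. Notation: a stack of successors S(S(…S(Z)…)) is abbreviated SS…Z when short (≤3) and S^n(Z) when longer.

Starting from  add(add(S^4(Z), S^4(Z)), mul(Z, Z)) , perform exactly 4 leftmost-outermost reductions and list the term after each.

Answer: after 4 steps: S(S(add(add(SSZ, S^4(Z)), mul(Z, Z))))

Working:
  start: add(add(S^4(Z), S^4(Z)), mul(Z, Z))
  →1  add(S(add(SSSZ, S^4(Z))), mul(Z, Z))
  →2  S(add(add(SSSZ, S^4(Z)), mul(Z, Z)))
  →3  S(add(S(add(SSZ, S^4(Z))), mul(Z, Z)))
  →4  S(S(add(add(SSZ, S^4(Z)), mul(Z, Z))))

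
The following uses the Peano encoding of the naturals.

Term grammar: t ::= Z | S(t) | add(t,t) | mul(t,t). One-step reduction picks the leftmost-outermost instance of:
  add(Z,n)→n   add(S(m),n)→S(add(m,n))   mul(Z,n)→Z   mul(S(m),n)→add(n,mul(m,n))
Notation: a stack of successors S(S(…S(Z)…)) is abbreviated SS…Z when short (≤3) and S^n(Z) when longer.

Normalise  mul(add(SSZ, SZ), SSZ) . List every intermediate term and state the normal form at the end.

Answer: normal form = S^6(Z)  (in 16 steps)

Derivation:
  start: mul(add(SSZ, SZ), SSZ)
  →1  mul(S(add(SZ, SZ)), SSZ)
  →2  add(SSZ, mul(add(SZ, SZ), SSZ))
  →3  S(add(SZ, mul(add(SZ, SZ), SSZ)))
  →4  S(S(add(Z, mul(add(SZ, SZ), SSZ))))
  →5  S(S(mul(add(SZ, SZ), SSZ)))
  →6  S(S(mul(S(add(Z, SZ)), SSZ)))
  →7  S(S(add(SSZ, mul(add(Z, SZ), SSZ))))
  →8  S(S(S(add(SZ, mul(add(Z, SZ), SSZ)))))
  →9  S(S(S(S(add(Z, mul(add(Z, SZ), SSZ))))))
  →10  S(S(S(S(mul(add(Z, SZ), SSZ)))))
  →11  S(S(S(S(mul(SZ, SSZ)))))
  →12  S(S(S(S(add(SSZ, mul(Z, SSZ))))))
  →13  S(S(S(S(S(add(SZ, mul(Z, SSZ)))))))
  →14  S(S(S(S(S(S(add(Z, mul(Z, SSZ))))))))
  →15  S(S(S(S(S(S(mul(Z, SSZ)))))))
  →16  S^6(Z)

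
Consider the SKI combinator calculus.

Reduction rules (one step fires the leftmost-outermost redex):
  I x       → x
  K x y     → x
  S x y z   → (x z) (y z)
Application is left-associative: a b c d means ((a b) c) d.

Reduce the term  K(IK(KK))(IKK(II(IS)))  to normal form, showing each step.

Answer: normal form = K(KK)  (in 2 steps)

Reduction:
  start: K(IK(KK))(IKK(II(IS)))
  step 1: IK(KK)
  step 2: K(KK)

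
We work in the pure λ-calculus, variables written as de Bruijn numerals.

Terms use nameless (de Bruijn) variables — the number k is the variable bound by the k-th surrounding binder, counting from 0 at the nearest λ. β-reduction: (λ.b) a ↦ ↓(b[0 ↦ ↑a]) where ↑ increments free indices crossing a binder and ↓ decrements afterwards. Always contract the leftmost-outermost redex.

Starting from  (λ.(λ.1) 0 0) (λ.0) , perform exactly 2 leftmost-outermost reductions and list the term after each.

  start: (λ.(λ.1) 0 0) (λ.0)
  step 1: (λ.λ.0) (λ.0) (λ.0)
  step 2: (λ.0) (λ.0)

Answer: after 2 steps: (λ.0) (λ.0)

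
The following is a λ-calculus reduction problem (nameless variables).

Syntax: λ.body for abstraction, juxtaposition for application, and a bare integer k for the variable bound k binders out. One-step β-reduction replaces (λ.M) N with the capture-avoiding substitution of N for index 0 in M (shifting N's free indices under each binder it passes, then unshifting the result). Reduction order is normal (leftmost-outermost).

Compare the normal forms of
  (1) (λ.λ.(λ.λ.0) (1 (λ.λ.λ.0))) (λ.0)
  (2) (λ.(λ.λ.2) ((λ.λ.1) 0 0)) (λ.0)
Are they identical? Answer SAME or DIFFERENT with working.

Answer: SAME — A ⇓ λ.λ.0, B ⇓ λ.λ.0

Derivation:
Term A:
  start: (λ.λ.(λ.λ.0) (1 (λ.λ.λ.0))) (λ.0)
  →1  λ.(λ.λ.0) ((λ.0) (λ.λ.λ.0))
  →2  λ.λ.0

Term B:
  start: (λ.(λ.λ.2) ((λ.λ.1) 0 0)) (λ.0)
  →1  (λ.λ.λ.0) ((λ.λ.1) (λ.0) (λ.0))
  →2  λ.λ.0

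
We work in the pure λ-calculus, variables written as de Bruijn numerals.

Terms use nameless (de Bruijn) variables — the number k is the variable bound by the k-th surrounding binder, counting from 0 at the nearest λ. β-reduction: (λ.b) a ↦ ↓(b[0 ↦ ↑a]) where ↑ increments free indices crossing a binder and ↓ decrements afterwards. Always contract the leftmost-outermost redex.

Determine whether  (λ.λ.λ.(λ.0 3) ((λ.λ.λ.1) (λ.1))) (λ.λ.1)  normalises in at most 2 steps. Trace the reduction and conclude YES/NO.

  start: (λ.λ.λ.(λ.0 3) ((λ.λ.λ.1) (λ.1))) (λ.λ.1)
  step 1: λ.λ.(λ.0 (λ.λ.1)) ((λ.λ.λ.1) (λ.1))
  step 2: λ.λ.(λ.λ.λ.1) (λ.1) (λ.λ.1)

Answer: NO — after 2 steps the term is λ.λ.(λ.λ.λ.1) (λ.1) (λ.λ.1), not yet normal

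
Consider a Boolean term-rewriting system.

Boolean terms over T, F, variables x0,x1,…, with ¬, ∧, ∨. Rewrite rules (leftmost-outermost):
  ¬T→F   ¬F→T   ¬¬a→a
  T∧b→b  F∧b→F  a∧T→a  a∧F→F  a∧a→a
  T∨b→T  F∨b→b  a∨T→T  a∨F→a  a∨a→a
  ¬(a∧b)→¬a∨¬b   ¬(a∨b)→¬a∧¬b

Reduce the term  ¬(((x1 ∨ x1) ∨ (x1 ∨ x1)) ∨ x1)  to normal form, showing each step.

  start: ¬(((x1 ∨ x1) ∨ (x1 ∨ x1)) ∨ x1)
  [1] ¬((x1 ∨ x1) ∨ (x1 ∨ x1)) ∧ ¬x1
  [2] (¬(x1 ∨ x1) ∧ ¬(x1 ∨ x1)) ∧ ¬x1
  [3] ¬(x1 ∨ x1) ∧ ¬x1
  [4] (¬x1 ∧ ¬x1) ∧ ¬x1
  [5] ¬x1 ∧ ¬x1
  [6] ¬x1

Answer: normal form = ¬x1  (in 6 steps)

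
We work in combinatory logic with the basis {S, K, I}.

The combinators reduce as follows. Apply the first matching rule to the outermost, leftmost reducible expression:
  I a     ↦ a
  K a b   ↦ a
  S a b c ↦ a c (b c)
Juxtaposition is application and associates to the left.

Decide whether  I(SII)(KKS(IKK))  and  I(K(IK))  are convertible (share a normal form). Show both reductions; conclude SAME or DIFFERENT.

Answer: SAME — A ⇓ KK, B ⇓ KK

Derivation:
Term A:
  start: I(SII)(KKS(IKK))
  step 1: SII(KKS(IKK))
  step 2: I(KKS(IKK))(I(KKS(IKK)))
  step 3: KKS(IKK)(I(KKS(IKK)))
  step 4: K(IKK)(I(KKS(IKK)))
  step 5: IKK
  step 6: KK

Term B:
  start: I(K(IK))
  step 1: K(IK)
  step 2: KK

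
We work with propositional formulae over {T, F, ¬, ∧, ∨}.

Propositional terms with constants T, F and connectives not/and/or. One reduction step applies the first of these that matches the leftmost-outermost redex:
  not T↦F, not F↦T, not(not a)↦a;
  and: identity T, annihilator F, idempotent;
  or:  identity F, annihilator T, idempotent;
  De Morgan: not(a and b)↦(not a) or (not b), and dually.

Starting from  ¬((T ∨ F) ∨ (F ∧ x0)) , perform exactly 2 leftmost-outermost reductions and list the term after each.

  start: ¬((T ∨ F) ∨ (F ∧ x0))
  →1  ¬(T ∨ F) ∧ ¬(F ∧ x0)
  →2  (¬T ∧ ¬F) ∧ ¬(F ∧ x0)

Answer: after 2 steps: (¬T ∧ ¬F) ∧ ¬(F ∧ x0)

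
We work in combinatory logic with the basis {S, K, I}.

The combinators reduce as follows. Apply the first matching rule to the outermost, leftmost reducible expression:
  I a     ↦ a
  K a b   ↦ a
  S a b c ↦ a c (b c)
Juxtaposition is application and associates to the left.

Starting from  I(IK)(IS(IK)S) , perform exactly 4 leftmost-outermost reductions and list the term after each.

  start: I(IK)(IS(IK)S)
  [1] IK(IS(IK)S)
  [2] K(IS(IK)S)
  [3] K(S(IK)S)
  [4] K(SKS)

Answer: after 4 steps: K(SKS)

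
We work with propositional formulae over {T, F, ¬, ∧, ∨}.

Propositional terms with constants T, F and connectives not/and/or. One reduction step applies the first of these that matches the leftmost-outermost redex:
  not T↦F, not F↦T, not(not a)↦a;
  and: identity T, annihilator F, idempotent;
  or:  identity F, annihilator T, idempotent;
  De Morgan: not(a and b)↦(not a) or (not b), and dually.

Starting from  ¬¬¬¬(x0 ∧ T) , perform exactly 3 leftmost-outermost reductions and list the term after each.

Answer: after 3 steps: x0

Derivation:
  start: ¬¬¬¬(x0 ∧ T)
  [1] ¬¬(x0 ∧ T)
  [2] x0 ∧ T
  [3] x0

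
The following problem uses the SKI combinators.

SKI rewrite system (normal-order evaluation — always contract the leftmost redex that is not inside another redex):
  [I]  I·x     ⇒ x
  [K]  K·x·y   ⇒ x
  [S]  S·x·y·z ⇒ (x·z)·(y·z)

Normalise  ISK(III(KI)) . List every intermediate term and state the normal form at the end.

Answer: normal form = SK(KI)  (in 4 steps)

Working:
  start: ISK(III(KI))
  →1  SK(III(KI))
  →2  SK(II(KI))
  →3  SK(I(KI))
  →4  SK(KI)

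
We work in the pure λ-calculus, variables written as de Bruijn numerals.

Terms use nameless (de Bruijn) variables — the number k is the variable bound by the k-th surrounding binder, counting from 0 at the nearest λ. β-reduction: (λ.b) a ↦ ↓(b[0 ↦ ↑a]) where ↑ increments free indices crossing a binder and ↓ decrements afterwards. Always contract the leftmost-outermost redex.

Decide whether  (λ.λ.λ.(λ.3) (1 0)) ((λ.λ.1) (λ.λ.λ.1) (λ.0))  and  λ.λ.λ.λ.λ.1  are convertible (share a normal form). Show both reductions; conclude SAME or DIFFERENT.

Term A:
  start: (λ.λ.λ.(λ.3) (1 0)) ((λ.λ.1) (λ.λ.λ.1) (λ.0))
  →1  λ.λ.(λ.(λ.λ.1) (λ.λ.λ.1) (λ.0)) (1 0)
  →2  λ.λ.(λ.λ.1) (λ.λ.λ.1) (λ.0)
  →3  λ.λ.(λ.λ.λ.λ.1) (λ.0)
  →4  λ.λ.λ.λ.λ.1

Term B:
  start: λ.λ.λ.λ.λ.1

Answer: SAME — A ⇓ λ.λ.λ.λ.λ.1, B ⇓ λ.λ.λ.λ.λ.1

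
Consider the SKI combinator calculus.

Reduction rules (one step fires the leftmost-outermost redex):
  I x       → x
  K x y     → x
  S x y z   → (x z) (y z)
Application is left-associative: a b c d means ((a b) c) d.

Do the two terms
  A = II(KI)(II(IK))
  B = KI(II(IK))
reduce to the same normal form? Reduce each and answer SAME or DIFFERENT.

Term A:
  start: II(KI)(II(IK))
  step 1: I(KI)(II(IK))
  step 2: KI(II(IK))
  step 3: I

Term B:
  start: KI(II(IK))
  step 1: I

Answer: SAME — A ⇓ I, B ⇓ I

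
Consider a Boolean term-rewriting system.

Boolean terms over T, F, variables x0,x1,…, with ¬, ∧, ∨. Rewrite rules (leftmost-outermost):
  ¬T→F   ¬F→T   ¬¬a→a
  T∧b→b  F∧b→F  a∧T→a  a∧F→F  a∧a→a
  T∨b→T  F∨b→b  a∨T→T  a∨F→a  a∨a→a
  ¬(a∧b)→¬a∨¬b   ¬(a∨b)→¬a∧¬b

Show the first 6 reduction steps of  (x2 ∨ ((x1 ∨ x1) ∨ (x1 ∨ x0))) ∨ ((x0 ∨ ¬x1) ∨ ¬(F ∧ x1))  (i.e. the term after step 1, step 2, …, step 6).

  start: (x2 ∨ ((x1 ∨ x1) ∨ (x1 ∨ x0))) ∨ ((x0 ∨ ¬x1) ∨ ¬(F ∧ x1))
  step 1: (x2 ∨ (x1 ∨ (x1 ∨ x0))) ∨ ((x0 ∨ ¬x1) ∨ ¬(F ∧ x1))
  step 2: (x2 ∨ (x1 ∨ (x1 ∨ x0))) ∨ ((x0 ∨ ¬x1) ∨ (¬F ∨ ¬x1))
  step 3: (x2 ∨ (x1 ∨ (x1 ∨ x0))) ∨ ((x0 ∨ ¬x1) ∨ (T ∨ ¬x1))
  step 4: (x2 ∨ (x1 ∨ (x1 ∨ x0))) ∨ ((x0 ∨ ¬x1) ∨ T)
  step 5: (x2 ∨ (x1 ∨ (x1 ∨ x0))) ∨ T
  step 6: T

Answer: after 6 steps: T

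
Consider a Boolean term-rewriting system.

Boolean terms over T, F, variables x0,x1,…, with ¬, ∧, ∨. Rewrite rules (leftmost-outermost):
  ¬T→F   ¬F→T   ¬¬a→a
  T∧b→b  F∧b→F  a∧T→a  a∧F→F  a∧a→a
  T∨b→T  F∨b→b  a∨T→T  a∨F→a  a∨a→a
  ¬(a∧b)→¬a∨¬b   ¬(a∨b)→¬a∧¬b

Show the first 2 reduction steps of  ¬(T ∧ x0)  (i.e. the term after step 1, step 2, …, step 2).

Answer: after 2 steps: F ∨ ¬x0

Working:
  start: ¬(T ∧ x0)
  step 1: ¬T ∨ ¬x0
  step 2: F ∨ ¬x0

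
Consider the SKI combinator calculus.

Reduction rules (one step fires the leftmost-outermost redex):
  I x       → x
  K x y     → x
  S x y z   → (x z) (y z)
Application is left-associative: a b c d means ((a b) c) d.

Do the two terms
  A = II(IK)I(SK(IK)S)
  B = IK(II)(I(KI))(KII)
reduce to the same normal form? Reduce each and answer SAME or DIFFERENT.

Term A:
  start: II(IK)I(SK(IK)S)
  [1] I(IK)I(SK(IK)S)
  [2] IKI(SK(IK)S)
  [3] KI(SK(IK)S)
  [4] I

Term B:
  start: IK(II)(I(KI))(KII)
  [1] K(II)(I(KI))(KII)
  [2] II(KII)
  [3] I(KII)
  [4] KII
  [5] I

Answer: SAME — A ⇓ I, B ⇓ I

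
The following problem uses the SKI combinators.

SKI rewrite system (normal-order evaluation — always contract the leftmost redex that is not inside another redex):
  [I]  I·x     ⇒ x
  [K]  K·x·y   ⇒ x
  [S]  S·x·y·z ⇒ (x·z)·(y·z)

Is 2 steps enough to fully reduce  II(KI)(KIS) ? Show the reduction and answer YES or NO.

  start: II(KI)(KIS)
  step 1: I(KI)(KIS)
  step 2: KI(KIS)

Answer: NO — after 2 steps the term is KI(KIS), not yet normal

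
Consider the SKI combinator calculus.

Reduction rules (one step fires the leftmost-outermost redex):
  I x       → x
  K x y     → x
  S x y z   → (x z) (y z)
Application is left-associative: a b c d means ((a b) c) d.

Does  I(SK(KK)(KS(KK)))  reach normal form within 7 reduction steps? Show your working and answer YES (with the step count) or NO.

  start: I(SK(KK)(KS(KK)))
  →1  SK(KK)(KS(KK))
  →2  K(KS(KK))(KK(KS(KK)))
  →3  KS(KK)
  →4  S

Answer: YES — reaches normal form S in 4 ≤ 7 steps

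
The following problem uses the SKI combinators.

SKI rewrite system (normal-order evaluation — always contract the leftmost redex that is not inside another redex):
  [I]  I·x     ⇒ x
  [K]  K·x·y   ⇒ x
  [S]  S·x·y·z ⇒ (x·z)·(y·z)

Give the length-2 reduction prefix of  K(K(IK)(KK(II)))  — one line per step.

Answer: after 2 steps: KK

Reduction:
  start: K(K(IK)(KK(II)))
  [1] K(IK)
  [2] KK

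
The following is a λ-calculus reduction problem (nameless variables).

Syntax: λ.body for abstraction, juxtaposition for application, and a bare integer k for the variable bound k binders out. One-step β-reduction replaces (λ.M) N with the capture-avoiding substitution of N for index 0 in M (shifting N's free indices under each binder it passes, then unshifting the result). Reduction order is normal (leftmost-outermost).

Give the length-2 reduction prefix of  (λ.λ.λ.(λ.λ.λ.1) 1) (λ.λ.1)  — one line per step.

Answer: after 2 steps: λ.λ.λ.λ.1

Working:
  start: (λ.λ.λ.(λ.λ.λ.1) 1) (λ.λ.1)
  step 1: λ.λ.(λ.λ.λ.1) 1
  step 2: λ.λ.λ.λ.1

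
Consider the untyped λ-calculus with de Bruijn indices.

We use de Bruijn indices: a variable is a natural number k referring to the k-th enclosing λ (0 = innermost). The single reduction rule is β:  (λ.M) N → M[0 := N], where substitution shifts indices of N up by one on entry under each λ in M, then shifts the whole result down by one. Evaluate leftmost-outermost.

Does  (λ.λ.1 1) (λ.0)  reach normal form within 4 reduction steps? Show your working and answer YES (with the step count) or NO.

Answer: YES — reaches normal form λ.λ.0 in 2 ≤ 4 steps

Reduction:
  start: (λ.λ.1 1) (λ.0)
  →1  λ.(λ.0) (λ.0)
  →2  λ.λ.0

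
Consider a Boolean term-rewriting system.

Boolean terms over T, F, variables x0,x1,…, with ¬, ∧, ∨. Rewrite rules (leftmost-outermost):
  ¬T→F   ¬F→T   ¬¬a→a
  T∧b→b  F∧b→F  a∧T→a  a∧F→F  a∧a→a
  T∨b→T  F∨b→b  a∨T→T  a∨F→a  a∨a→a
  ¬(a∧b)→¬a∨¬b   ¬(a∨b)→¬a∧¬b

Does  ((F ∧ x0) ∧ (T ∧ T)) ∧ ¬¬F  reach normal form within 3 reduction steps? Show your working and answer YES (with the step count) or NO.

Answer: YES — reaches normal form F in 3 ≤ 3 steps

Working:
  start: ((F ∧ x0) ∧ (T ∧ T)) ∧ ¬¬F
  →1  (F ∧ (T ∧ T)) ∧ ¬¬F
  →2  F ∧ ¬¬F
  →3  F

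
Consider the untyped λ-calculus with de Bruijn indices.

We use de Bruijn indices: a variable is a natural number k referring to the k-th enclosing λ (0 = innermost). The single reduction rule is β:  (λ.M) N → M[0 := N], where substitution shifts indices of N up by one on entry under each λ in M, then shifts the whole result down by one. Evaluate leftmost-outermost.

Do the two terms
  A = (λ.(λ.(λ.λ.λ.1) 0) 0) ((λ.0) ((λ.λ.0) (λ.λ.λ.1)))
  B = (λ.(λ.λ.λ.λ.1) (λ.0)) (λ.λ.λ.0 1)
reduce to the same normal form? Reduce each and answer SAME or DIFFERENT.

Answer: DIFFERENT — A ⇓ λ.λ.1, B ⇓ λ.λ.λ.1

Derivation:
Term A:
  start: (λ.(λ.(λ.λ.λ.1) 0) 0) ((λ.0) ((λ.λ.0) (λ.λ.λ.1)))
  [1] (λ.(λ.λ.λ.1) 0) ((λ.0) ((λ.λ.0) (λ.λ.λ.1)))
  [2] (λ.λ.λ.1) ((λ.0) ((λ.λ.0) (λ.λ.λ.1)))
  [3] λ.λ.1

Term B:
  start: (λ.(λ.λ.λ.λ.1) (λ.0)) (λ.λ.λ.0 1)
  [1] (λ.λ.λ.λ.1) (λ.0)
  [2] λ.λ.λ.1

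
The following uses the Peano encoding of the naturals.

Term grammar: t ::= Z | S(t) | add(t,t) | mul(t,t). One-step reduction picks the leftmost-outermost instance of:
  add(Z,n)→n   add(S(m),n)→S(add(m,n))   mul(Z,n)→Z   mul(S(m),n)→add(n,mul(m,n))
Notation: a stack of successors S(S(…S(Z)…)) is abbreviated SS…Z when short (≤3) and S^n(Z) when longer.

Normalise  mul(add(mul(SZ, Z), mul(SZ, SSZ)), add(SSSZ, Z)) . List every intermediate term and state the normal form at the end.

  start: mul(add(mul(SZ, Z), mul(SZ, SSZ)), add(SSSZ, Z))
  step 1: mul(add(add(Z, mul(Z, Z)), mul(SZ, SSZ)), add(SSSZ, Z))
  step 2: mul(add(mul(Z, Z), mul(SZ, SSZ)), add(SSSZ, Z))
  step 3: mul(add(Z, mul(SZ, SSZ)), add(SSSZ, Z))
  step 4: mul(mul(SZ, SSZ), add(SSSZ, Z))
  step 5: mul(add(SSZ, mul(Z, SSZ)), add(SSSZ, Z))
  step 6: mul(S(add(SZ, mul(Z, SSZ))), add(SSSZ, Z))
  step 7: add(add(SSSZ, Z), mul(add(SZ, mul(Z, SSZ)), add(SSSZ, Z)))
  step 8: add(S(add(SSZ, Z)), mul(add(SZ, mul(Z, SSZ)), add(SSSZ, Z)))
  step 9: S(add(add(SSZ, Z), mul(add(SZ, mul(Z, SSZ)), add(SSSZ, Z))))
  step 10: S(add(S(add(SZ, Z)), mul(add(SZ, mul(Z, SSZ)), add(SSSZ, Z))))
  step 11: S(S(add(add(SZ, Z), mul(add(SZ, mul(Z, SSZ)), add(SSSZ, Z)))))
  step 12: S(S(add(S(add(Z, Z)), mul(add(SZ, mul(Z, SSZ)), add(SSSZ, Z)))))
  step 13: S(S(S(add(add(Z, Z), mul(add(SZ, mul(Z, SSZ)), add(SSSZ, Z))))))
  step 14: S(S(S(add(Z, mul(add(SZ, mul(Z, SSZ)), add(SSSZ, Z))))))
  step 15: S(S(S(mul(add(SZ, mul(Z, SSZ)), add(SSSZ, Z)))))
  step 16: S(S(S(mul(S(add(Z, mul(Z, SSZ))), add(SSSZ, Z)))))
  step 17: S(S(S(add(add(SSSZ, Z), mul(add(Z, mul(Z, SSZ)), add(SSSZ, Z))))))
  step 18: S(S(S(add(S(add(SSZ, Z)), mul(add(Z, mul(Z, SSZ)), add(SSSZ, Z))))))
  step 19: S(S(S(S(add(add(SSZ, Z), mul(add(Z, mul(Z, SSZ)), add(SSSZ, Z)))))))
  step 20: S(S(S(S(add(S(add(SZ, Z)), mul(add(Z, mul(Z, SSZ)), add(SSSZ, Z)))))))
  step 21: S(S(S(S(S(add(add(SZ, Z), mul(add(Z, mul(Z, SSZ)), add(SSSZ, Z))))))))
  step 22: S(S(S(S(S(add(S(add(Z, Z)), mul(add(Z, mul(Z, SSZ)), add(SSSZ, Z))))))))
  step 23: S(S(S(S(S(S(add(add(Z, Z), mul(add(Z, mul(Z, SSZ)), add(SSSZ, Z)))))))))
  step 24: S(S(S(S(S(S(add(Z, mul(add(Z, mul(Z, SSZ)), add(SSSZ, Z)))))))))
  step 25: S(S(S(S(S(S(mul(add(Z, mul(Z, SSZ)), add(SSSZ, Z))))))))
  step 26: S(S(S(S(S(S(mul(mul(Z, SSZ), add(SSSZ, Z))))))))
  step 27: S(S(S(S(S(S(mul(Z, add(SSSZ, Z))))))))
  step 28: S^6(Z)

Answer: normal form = S^6(Z)  (in 28 steps)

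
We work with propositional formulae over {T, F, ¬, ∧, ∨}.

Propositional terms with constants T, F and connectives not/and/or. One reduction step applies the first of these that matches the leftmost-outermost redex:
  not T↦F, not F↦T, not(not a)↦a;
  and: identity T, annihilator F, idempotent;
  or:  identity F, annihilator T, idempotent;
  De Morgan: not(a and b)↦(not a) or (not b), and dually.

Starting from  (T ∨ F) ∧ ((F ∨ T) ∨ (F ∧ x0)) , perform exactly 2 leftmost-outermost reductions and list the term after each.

Answer: after 2 steps: (F ∨ T) ∨ (F ∧ x0)

Reduction:
  start: (T ∨ F) ∧ ((F ∨ T) ∨ (F ∧ x0))
  step 1: T ∧ ((F ∨ T) ∨ (F ∧ x0))
  step 2: (F ∨ T) ∨ (F ∧ x0)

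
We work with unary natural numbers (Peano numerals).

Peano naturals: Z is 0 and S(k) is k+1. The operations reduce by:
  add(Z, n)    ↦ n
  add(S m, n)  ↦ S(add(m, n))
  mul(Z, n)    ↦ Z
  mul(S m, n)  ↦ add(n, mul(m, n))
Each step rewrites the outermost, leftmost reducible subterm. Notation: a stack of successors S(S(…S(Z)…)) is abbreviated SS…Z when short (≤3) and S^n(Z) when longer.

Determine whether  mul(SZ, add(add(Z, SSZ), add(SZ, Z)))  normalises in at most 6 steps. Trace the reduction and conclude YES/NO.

  start: mul(SZ, add(add(Z, SSZ), add(SZ, Z)))
  →1  add(add(add(Z, SSZ), add(SZ, Z)), mul(Z, add(add(Z, SSZ), add(SZ, Z))))
  →2  add(add(SSZ, add(SZ, Z)), mul(Z, add(add(Z, SSZ), add(SZ, Z))))
  →3  add(S(add(SZ, add(SZ, Z))), mul(Z, add(add(Z, SSZ), add(SZ, Z))))
  →4  S(add(add(SZ, add(SZ, Z)), mul(Z, add(add(Z, SSZ), add(SZ, Z)))))
  →5  S(add(S(add(Z, add(SZ, Z))), mul(Z, add(add(Z, SSZ), add(SZ, Z)))))
  →6  S(S(add(add(Z, add(SZ, Z)), mul(Z, add(add(Z, SSZ), add(SZ, Z))))))

Answer: NO — after 6 steps the term is S(S(add(add(Z, add(SZ, Z)), mul(Z, add(add(Z, SSZ), add(SZ, Z)))))), not yet normal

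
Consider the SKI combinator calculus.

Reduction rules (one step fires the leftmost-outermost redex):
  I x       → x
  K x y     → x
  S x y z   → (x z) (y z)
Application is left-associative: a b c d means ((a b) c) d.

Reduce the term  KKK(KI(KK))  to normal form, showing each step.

Answer: normal form = KI  (in 2 steps)

Working:
  start: KKK(KI(KK))
  step 1: K(KI(KK))
  step 2: KI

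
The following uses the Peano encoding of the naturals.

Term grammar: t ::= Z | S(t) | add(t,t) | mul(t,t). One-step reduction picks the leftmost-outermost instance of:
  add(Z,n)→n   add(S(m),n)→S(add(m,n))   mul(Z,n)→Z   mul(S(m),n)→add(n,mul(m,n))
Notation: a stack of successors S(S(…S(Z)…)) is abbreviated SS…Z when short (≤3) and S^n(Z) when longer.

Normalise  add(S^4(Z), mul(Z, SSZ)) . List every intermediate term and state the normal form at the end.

  start: add(S^4(Z), mul(Z, SSZ))
  [1] S(add(SSSZ, mul(Z, SSZ)))
  [2] S(S(add(SSZ, mul(Z, SSZ))))
  [3] S(S(S(add(SZ, mul(Z, SSZ)))))
  [4] S(S(S(S(add(Z, mul(Z, SSZ))))))
  [5] S(S(S(S(mul(Z, SSZ)))))
  [6] S^4(Z)

Answer: normal form = S^4(Z)  (in 6 steps)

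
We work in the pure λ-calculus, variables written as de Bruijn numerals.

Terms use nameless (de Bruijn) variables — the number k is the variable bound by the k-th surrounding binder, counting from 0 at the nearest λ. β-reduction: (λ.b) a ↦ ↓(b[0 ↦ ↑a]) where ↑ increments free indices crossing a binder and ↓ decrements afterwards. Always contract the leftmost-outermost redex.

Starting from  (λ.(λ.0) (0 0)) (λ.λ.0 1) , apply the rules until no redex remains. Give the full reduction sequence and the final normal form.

  start: (λ.(λ.0) (0 0)) (λ.λ.0 1)
  step 1: (λ.0) ((λ.λ.0 1) (λ.λ.0 1))
  step 2: (λ.λ.0 1) (λ.λ.0 1)
  step 3: λ.0 (λ.λ.0 1)

Answer: normal form = λ.0 (λ.λ.0 1)  (in 3 steps)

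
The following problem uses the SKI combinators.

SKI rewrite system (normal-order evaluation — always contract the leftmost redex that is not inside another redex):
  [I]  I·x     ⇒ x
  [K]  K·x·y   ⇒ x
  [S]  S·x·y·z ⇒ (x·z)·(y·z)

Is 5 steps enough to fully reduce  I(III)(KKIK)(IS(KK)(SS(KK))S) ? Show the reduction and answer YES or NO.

Answer: NO — after 5 steps the term is KK(IS(KK)(SS(KK))S), not yet normal

Working:
  start: I(III)(KKIK)(IS(KK)(SS(KK))S)
  →1  III(KKIK)(IS(KK)(SS(KK))S)
  →2  II(KKIK)(IS(KK)(SS(KK))S)
  →3  I(KKIK)(IS(KK)(SS(KK))S)
  →4  KKIK(IS(KK)(SS(KK))S)
  →5  KK(IS(KK)(SS(KK))S)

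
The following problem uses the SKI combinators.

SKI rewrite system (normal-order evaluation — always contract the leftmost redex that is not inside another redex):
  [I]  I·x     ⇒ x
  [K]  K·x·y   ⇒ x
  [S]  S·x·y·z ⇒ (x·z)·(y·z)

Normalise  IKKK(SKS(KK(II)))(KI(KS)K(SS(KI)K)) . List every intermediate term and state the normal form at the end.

Answer: normal form = K  (in 6 steps)

Reduction:
  start: IKKK(SKS(KK(II)))(KI(KS)K(SS(KI)K))
  step 1: KKK(SKS(KK(II)))(KI(KS)K(SS(KI)K))
  step 2: K(SKS(KK(II)))(KI(KS)K(SS(KI)K))
  step 3: SKS(KK(II))
  step 4: K(KK(II))(S(KK(II)))
  step 5: KK(II)
  step 6: K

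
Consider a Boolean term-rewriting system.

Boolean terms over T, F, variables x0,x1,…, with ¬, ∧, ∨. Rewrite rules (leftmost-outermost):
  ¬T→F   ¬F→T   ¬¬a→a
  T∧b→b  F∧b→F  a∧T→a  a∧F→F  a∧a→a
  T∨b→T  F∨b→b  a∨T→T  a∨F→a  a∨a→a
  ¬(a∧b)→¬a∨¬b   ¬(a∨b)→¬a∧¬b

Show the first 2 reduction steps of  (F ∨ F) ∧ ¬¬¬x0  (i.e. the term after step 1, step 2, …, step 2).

Answer: after 2 steps: F

Working:
  start: (F ∨ F) ∧ ¬¬¬x0
  [1] F ∧ ¬¬¬x0
  [2] F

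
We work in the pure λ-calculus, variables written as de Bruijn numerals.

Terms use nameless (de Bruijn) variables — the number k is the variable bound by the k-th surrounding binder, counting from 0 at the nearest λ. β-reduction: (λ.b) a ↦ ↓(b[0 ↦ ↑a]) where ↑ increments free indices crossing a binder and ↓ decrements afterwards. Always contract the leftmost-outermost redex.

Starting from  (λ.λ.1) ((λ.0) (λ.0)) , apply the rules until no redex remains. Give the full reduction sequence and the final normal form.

  start: (λ.λ.1) ((λ.0) (λ.0))
  [1] λ.(λ.0) (λ.0)
  [2] λ.λ.0

Answer: normal form = λ.λ.0  (in 2 steps)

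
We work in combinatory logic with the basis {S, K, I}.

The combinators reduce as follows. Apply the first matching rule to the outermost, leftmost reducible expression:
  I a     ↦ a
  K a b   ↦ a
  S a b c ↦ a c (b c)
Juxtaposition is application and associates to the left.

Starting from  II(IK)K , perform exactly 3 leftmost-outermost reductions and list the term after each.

Answer: after 3 steps: KK

Derivation:
  start: II(IK)K
  [1] I(IK)K
  [2] IKK
  [3] KK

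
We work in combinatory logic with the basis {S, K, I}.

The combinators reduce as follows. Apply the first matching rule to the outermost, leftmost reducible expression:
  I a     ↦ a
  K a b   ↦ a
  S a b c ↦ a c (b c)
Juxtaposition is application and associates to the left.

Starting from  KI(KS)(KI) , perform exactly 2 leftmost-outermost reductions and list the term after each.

Answer: after 2 steps: KI

Derivation:
  start: KI(KS)(KI)
  [1] I(KI)
  [2] KI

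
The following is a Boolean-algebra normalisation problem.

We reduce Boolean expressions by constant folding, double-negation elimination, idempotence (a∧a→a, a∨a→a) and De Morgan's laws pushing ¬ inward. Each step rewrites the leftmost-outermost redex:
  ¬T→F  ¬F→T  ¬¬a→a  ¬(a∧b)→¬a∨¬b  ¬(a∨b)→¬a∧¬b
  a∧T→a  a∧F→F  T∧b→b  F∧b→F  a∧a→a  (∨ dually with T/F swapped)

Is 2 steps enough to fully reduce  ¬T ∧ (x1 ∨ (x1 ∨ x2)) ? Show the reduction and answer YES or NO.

Answer: YES — reaches normal form F in 2 ≤ 2 steps

Reduction:
  start: ¬T ∧ (x1 ∨ (x1 ∨ x2))
  [1] F ∧ (x1 ∨ (x1 ∨ x2))
  [2] F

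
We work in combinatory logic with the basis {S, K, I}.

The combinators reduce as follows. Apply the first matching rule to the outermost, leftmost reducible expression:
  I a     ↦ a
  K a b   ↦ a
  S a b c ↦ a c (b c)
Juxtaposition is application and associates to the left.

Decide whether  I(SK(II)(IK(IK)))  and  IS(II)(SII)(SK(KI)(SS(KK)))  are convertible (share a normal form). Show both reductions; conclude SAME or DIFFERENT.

Answer: DIFFERENT — A ⇓ KK, B ⇓ S(S(SS(KK))K)K

Working:
Term A:
  start: I(SK(II)(IK(IK)))
  [1] SK(II)(IK(IK))
  [2] K(IK(IK))(II(IK(IK)))
  [3] IK(IK)
  [4] K(IK)
  [5] KK

Term B:
  start: IS(II)(SII)(SK(KI)(SS(KK)))
  [1] S(II)(SII)(SK(KI)(SS(KK)))
  [2] II(SK(KI)(SS(KK)))(SII(SK(KI)(SS(KK))))
  [3] I(SK(KI)(SS(KK)))(SII(SK(KI)(SS(KK))))
  [4] SK(KI)(SS(KK))(SII(SK(KI)(SS(KK))))
  [5] K(SS(KK))(KI(SS(KK)))(SII(SK(KI)(SS(KK))))
  [6] SS(KK)(SII(SK(KI)(SS(KK))))
  [7] S(SII(SK(KI)(SS(KK))))(KK(SII(SK(KI)(SS(KK)))))
  [8] S(I(SK(KI)(SS(KK)))(I(SK(KI)(SS(KK)))))(KK(SII(SK(KI)(SS(KK)))))
  [9] S(SK(KI)(SS(KK))(I(SK(KI)(SS(KK)))))(KK(SII(SK(KI)(SS(KK)))))
  [10] S(K(SS(KK))(KI(SS(KK)))(I(SK(KI)(SS(KK)))))(KK(SII(SK(KI)(SS(KK)))))
  [11] S(SS(KK)(I(SK(KI)(SS(KK)))))(KK(SII(SK(KI)(SS(KK)))))
  [12] S(S(I(SK(KI)(SS(KK))))(KK(I(SK(KI)(SS(KK))))))(KK(SII(SK(KI)(SS(KK)))))
  [13] S(S(SK(KI)(SS(KK)))(KK(I(SK(KI)(SS(KK))))))(KK(SII(SK(KI)(SS(KK)))))
  [14] S(S(K(SS(KK))(KI(SS(KK))))(KK(I(SK(KI)(SS(KK))))))(KK(SII(SK(KI)(SS(KK)))))
  [15] S(S(SS(KK))(KK(I(SK(KI)(SS(KK))))))(KK(SII(SK(KI)(SS(KK)))))
  [16] S(S(SS(KK))K)(KK(SII(SK(KI)(SS(KK)))))
  [17] S(S(SS(KK))K)K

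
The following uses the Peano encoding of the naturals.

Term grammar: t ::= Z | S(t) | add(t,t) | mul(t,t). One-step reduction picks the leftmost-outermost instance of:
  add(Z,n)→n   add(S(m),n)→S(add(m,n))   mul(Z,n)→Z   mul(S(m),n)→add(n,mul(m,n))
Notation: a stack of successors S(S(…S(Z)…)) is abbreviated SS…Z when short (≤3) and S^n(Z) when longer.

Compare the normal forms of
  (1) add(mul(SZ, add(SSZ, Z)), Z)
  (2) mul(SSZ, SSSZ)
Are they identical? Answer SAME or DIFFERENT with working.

Answer: DIFFERENT — A ⇓ SSZ, B ⇓ S^6(Z)

Derivation:
Term A:
  start: add(mul(SZ, add(SSZ, Z)), Z)
  step 1: add(add(add(SSZ, Z), mul(Z, add(SSZ, Z))), Z)
  step 2: add(add(S(add(SZ, Z)), mul(Z, add(SSZ, Z))), Z)
  step 3: add(S(add(add(SZ, Z), mul(Z, add(SSZ, Z)))), Z)
  step 4: S(add(add(add(SZ, Z), mul(Z, add(SSZ, Z))), Z))
  step 5: S(add(add(S(add(Z, Z)), mul(Z, add(SSZ, Z))), Z))
  step 6: S(add(S(add(add(Z, Z), mul(Z, add(SSZ, Z)))), Z))
  step 7: S(S(add(add(add(Z, Z), mul(Z, add(SSZ, Z))), Z)))
  step 8: S(S(add(add(Z, mul(Z, add(SSZ, Z))), Z)))
  step 9: S(S(add(mul(Z, add(SSZ, Z)), Z)))
  step 10: S(S(add(Z, Z)))
  step 11: SSZ

Term B:
  start: mul(SSZ, SSSZ)
  step 1: add(SSSZ, mul(SZ, SSSZ))
  step 2: S(add(SSZ, mul(SZ, SSSZ)))
  step 3: S(S(add(SZ, mul(SZ, SSSZ))))
  step 4: S(S(S(add(Z, mul(SZ, SSSZ)))))
  step 5: S(S(S(mul(SZ, SSSZ))))
  step 6: S(S(S(add(SSSZ, mul(Z, SSSZ)))))
  step 7: S(S(S(S(add(SSZ, mul(Z, SSSZ))))))
  step 8: S(S(S(S(S(add(SZ, mul(Z, SSSZ)))))))
  step 9: S(S(S(S(S(S(add(Z, mul(Z, SSSZ))))))))
  step 10: S(S(S(S(S(S(mul(Z, SSSZ)))))))
  step 11: S^6(Z)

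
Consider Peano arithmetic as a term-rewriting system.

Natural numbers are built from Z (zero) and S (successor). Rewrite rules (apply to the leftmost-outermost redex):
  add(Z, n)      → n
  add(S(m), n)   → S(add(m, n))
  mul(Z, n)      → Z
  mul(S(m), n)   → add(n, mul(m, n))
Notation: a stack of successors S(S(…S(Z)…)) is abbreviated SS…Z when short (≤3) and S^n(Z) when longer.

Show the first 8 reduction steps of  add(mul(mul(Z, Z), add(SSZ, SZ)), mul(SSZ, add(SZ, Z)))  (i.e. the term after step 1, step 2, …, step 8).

  start: add(mul(mul(Z, Z), add(SSZ, SZ)), mul(SSZ, add(SZ, Z)))
  step 1: add(mul(Z, add(SSZ, SZ)), mul(SSZ, add(SZ, Z)))
  step 2: add(Z, mul(SSZ, add(SZ, Z)))
  step 3: mul(SSZ, add(SZ, Z))
  step 4: add(add(SZ, Z), mul(SZ, add(SZ, Z)))
  step 5: add(S(add(Z, Z)), mul(SZ, add(SZ, Z)))
  step 6: S(add(add(Z, Z), mul(SZ, add(SZ, Z))))
  step 7: S(add(Z, mul(SZ, add(SZ, Z))))
  step 8: S(mul(SZ, add(SZ, Z)))

Answer: after 8 steps: S(mul(SZ, add(SZ, Z)))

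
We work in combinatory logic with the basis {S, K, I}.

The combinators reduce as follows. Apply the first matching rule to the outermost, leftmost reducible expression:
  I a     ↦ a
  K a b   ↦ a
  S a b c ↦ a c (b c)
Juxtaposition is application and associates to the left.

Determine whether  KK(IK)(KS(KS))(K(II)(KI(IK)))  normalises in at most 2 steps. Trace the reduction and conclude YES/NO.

  start: KK(IK)(KS(KS))(K(II)(KI(IK)))
  [1] K(KS(KS))(K(II)(KI(IK)))
  [2] KS(KS)

Answer: NO — after 2 steps the term is KS(KS), not yet normal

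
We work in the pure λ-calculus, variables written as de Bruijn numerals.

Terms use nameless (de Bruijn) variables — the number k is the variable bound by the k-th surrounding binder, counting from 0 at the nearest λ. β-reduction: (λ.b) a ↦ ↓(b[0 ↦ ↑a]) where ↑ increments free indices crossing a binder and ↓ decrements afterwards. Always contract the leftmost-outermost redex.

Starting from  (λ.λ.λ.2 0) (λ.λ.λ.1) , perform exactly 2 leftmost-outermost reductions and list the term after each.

  start: (λ.λ.λ.2 0) (λ.λ.λ.1)
  [1] λ.λ.(λ.λ.λ.1) 0
  [2] λ.λ.λ.λ.1

Answer: after 2 steps: λ.λ.λ.λ.1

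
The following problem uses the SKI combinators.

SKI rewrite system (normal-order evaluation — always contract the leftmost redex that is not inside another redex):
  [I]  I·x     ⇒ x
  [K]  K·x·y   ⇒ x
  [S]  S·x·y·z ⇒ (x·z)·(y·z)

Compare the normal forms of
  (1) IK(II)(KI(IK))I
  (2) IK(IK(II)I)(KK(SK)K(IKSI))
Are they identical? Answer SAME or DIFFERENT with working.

Answer: SAME — A ⇓ I, B ⇓ I

Reduction:
Term A:
  start: IK(II)(KI(IK))I
  [1] K(II)(KI(IK))I
  [2] III
  [3] II
  [4] I

Term B:
  start: IK(IK(II)I)(KK(SK)K(IKSI))
  [1] K(IK(II)I)(KK(SK)K(IKSI))
  [2] IK(II)I
  [3] K(II)I
  [4] II
  [5] I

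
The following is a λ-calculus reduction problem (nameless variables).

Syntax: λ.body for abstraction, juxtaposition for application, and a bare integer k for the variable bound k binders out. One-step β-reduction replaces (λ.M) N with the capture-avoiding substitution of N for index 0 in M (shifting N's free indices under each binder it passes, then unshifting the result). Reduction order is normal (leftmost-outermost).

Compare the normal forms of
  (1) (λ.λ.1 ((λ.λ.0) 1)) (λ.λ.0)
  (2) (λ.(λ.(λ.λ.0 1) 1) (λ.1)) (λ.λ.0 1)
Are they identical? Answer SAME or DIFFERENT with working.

Answer: DIFFERENT — A ⇓ λ.λ.0, B ⇓ λ.0 (λ.λ.0 1)

Working:
Term A:
  start: (λ.λ.1 ((λ.λ.0) 1)) (λ.λ.0)
  →1  λ.(λ.λ.0) ((λ.λ.0) (λ.λ.0))
  →2  λ.λ.0

Term B:
  start: (λ.(λ.(λ.λ.0 1) 1) (λ.1)) (λ.λ.0 1)
  →1  (λ.(λ.λ.0 1) (λ.λ.0 1)) (λ.λ.λ.0 1)
  →2  (λ.λ.0 1) (λ.λ.0 1)
  →3  λ.0 (λ.λ.0 1)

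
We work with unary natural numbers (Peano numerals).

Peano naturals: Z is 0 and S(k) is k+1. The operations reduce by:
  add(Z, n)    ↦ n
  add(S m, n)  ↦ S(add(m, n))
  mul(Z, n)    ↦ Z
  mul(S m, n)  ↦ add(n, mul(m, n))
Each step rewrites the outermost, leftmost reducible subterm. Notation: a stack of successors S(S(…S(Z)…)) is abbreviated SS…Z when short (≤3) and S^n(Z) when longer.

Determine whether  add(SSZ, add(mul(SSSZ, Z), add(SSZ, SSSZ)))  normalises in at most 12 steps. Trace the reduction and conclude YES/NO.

Answer: NO — after 12 steps the term is S(S(S(add(SZ, SSSZ)))), not yet normal

Reduction:
  start: add(SSZ, add(mul(SSSZ, Z), add(SSZ, SSSZ)))
  step 1: S(add(SZ, add(mul(SSSZ, Z), add(SSZ, SSSZ))))
  step 2: S(S(add(Z, add(mul(SSSZ, Z), add(SSZ, SSSZ)))))
  step 3: S(S(add(mul(SSSZ, Z), add(SSZ, SSSZ))))
  step 4: S(S(add(add(Z, mul(SSZ, Z)), add(SSZ, SSSZ))))
  step 5: S(S(add(mul(SSZ, Z), add(SSZ, SSSZ))))
  step 6: S(S(add(add(Z, mul(SZ, Z)), add(SSZ, SSSZ))))
  step 7: S(S(add(mul(SZ, Z), add(SSZ, SSSZ))))
  step 8: S(S(add(add(Z, mul(Z, Z)), add(SSZ, SSSZ))))
  step 9: S(S(add(mul(Z, Z), add(SSZ, SSSZ))))
  step 10: S(S(add(Z, add(SSZ, SSSZ))))
  step 11: S(S(add(SSZ, SSSZ)))
  step 12: S(S(S(add(SZ, SSSZ))))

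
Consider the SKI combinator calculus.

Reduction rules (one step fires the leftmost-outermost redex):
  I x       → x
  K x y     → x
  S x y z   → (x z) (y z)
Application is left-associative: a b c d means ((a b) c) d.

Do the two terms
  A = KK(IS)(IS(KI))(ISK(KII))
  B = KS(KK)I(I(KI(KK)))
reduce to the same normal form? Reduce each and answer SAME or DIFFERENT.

Term A:
  start: KK(IS)(IS(KI))(ISK(KII))
  [1] K(IS(KI))(ISK(KII))
  [2] IS(KI)
  [3] S(KI)

Term B:
  start: KS(KK)I(I(KI(KK)))
  [1] SI(I(KI(KK)))
  [2] SI(KI(KK))
  [3] SII

Answer: DIFFERENT — A ⇓ S(KI), B ⇓ SII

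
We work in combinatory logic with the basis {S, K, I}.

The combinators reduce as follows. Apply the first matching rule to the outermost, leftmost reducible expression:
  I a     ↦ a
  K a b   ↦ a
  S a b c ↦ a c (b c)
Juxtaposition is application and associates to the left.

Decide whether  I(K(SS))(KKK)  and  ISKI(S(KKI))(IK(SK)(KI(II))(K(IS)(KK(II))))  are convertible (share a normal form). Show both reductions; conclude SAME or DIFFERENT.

Term A:
  start: I(K(SS))(KKK)
  [1] K(SS)(KKK)
  [2] SS

Term B:
  start: ISKI(S(KKI))(IK(SK)(KI(II))(K(IS)(KK(II))))
  [1] SKI(S(KKI))(IK(SK)(KI(II))(K(IS)(KK(II))))
  [2] K(S(KKI))(I(S(KKI)))(IK(SK)(KI(II))(K(IS)(KK(II))))
  [3] S(KKI)(IK(SK)(KI(II))(K(IS)(KK(II))))
  [4] SK(IK(SK)(KI(II))(K(IS)(KK(II))))
  [5] SK(K(SK)(KI(II))(K(IS)(KK(II))))
  [6] SK(SK(K(IS)(KK(II))))
  [7] SK(SK(IS))
  [8] SK(SKS)

Answer: DIFFERENT — A ⇓ SS, B ⇓ SK(SKS)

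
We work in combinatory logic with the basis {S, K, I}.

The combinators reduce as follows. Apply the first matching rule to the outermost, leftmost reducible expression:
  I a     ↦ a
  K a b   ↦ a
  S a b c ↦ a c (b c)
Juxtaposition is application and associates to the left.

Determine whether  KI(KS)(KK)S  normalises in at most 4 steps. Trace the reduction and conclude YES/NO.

  start: KI(KS)(KK)S
  step 1: I(KK)S
  step 2: KKS
  step 3: K

Answer: YES — reaches normal form K in 3 ≤ 4 steps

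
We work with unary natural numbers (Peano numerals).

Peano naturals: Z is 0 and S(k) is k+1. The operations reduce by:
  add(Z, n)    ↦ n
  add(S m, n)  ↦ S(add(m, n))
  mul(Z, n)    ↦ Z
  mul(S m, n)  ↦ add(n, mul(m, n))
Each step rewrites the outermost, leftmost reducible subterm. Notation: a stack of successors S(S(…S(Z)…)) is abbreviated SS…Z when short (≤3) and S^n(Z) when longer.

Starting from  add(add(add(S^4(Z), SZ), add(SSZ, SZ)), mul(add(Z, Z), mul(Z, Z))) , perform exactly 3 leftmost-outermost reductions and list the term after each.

  start: add(add(add(S^4(Z), SZ), add(SSZ, SZ)), mul(add(Z, Z), mul(Z, Z)))
  step 1: add(add(S(add(SSSZ, SZ)), add(SSZ, SZ)), mul(add(Z, Z), mul(Z, Z)))
  step 2: add(S(add(add(SSSZ, SZ), add(SSZ, SZ))), mul(add(Z, Z), mul(Z, Z)))
  step 3: S(add(add(add(SSSZ, SZ), add(SSZ, SZ)), mul(add(Z, Z), mul(Z, Z))))

Answer: after 3 steps: S(add(add(add(SSSZ, SZ), add(SSZ, SZ)), mul(add(Z, Z), mul(Z, Z))))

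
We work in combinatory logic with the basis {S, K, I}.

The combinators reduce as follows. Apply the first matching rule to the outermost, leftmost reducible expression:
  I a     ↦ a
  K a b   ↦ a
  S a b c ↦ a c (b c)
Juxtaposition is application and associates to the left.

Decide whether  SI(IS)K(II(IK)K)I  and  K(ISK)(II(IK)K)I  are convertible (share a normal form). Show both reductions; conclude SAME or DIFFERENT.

Answer: SAME — A ⇓ SKI, B ⇓ SKI

Derivation:
Term A:
  start: SI(IS)K(II(IK)K)I
  →1  IK(ISK)(II(IK)K)I
  →2  K(ISK)(II(IK)K)I
  →3  ISKI
  →4  SKI

Term B:
  start: K(ISK)(II(IK)K)I
  →1  ISKI
  →2  SKI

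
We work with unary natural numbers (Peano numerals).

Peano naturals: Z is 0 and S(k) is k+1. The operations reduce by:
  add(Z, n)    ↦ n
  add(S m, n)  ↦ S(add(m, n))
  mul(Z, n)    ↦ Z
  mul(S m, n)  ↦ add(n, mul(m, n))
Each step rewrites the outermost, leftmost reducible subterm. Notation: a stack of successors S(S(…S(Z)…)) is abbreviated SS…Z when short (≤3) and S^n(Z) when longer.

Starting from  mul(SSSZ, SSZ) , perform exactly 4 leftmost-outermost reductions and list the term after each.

  start: mul(SSSZ, SSZ)
  step 1: add(SSZ, mul(SSZ, SSZ))
  step 2: S(add(SZ, mul(SSZ, SSZ)))
  step 3: S(S(add(Z, mul(SSZ, SSZ))))
  step 4: S(S(mul(SSZ, SSZ)))

Answer: after 4 steps: S(S(mul(SSZ, SSZ)))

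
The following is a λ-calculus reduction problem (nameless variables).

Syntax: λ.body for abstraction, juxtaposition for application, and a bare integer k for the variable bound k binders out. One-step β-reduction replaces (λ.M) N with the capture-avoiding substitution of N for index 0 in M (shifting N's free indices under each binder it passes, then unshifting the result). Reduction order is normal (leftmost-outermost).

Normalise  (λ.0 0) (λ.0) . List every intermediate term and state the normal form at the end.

  start: (λ.0 0) (λ.0)
  [1] (λ.0) (λ.0)
  [2] λ.0

Answer: normal form = λ.0  (in 2 steps)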